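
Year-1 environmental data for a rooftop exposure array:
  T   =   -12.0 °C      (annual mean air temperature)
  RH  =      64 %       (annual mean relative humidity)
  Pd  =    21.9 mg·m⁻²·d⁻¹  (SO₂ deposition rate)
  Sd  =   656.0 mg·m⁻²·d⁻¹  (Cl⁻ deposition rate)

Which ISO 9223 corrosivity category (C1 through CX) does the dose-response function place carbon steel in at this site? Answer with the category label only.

C3

carbon steel: f(T) = +0.150·(T−10) [T≤10 °C] = -3.3000
  SO₂ term: 1.77·21.9^0.52·exp(0.02·64-3.3000) = 1.169
  Cl⁻ term: 0.102·656.0^0.62·exp(0.033·64+0.04·-12.0) = 29.1
  r_corr = 1.169 + 29.1 = 30.27 μm/a
30.3 μm/a falls in (25, 50] for carbon steel → category C3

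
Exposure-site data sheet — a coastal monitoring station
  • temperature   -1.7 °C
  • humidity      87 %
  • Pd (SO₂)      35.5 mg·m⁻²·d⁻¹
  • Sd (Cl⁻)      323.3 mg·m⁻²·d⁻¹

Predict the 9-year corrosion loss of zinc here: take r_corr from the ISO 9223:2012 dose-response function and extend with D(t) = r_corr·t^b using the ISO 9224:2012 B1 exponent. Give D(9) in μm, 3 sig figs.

D(9) = 17.9 μm

zinc: T≤10 °C ⇒ hinge +0.038·(-1.7−10) = -0.4446
  SO₂ term: 0.0129·35.5^0.44·exp(0.046·87-0.4446) = 2.176
  Cl⁻ term: 0.0175·323.3^0.57·exp(0.008·87+0.085·-1.7) = 0.8185
  r_corr = 2.176 + 0.8185 = 2.994 μm/a
Power-law: D(9) = r_corr · 9^0.813
  D(9) = 2.994 × 9^0.813 = 2.994 × 5.968 = 17.87 μm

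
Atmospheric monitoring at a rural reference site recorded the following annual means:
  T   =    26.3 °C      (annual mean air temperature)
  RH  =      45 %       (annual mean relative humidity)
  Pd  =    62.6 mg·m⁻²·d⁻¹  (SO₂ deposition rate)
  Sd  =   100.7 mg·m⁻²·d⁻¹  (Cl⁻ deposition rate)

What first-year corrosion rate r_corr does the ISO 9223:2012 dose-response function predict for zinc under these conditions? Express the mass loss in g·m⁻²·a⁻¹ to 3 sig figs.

r_corr = 24.6 g·m⁻²·a⁻¹

zinc: temperature factor f = -0.071·(16.3) = -1.1573
  Pd branch = 0.0129·Pd^0.44·e^(0.046·RH+f) = 0.1984 μm/a
  Sd branch = 0.0175·Sd^0.57·e^(0.008·RH+0.085·T) = 3.251 μm/a
  sum: 0.1984 + 3.251 → r_corr = 3.449 μm/a
Convert to mass loss: 3.449 μm/a × 7.14 g/cm³ = 24.63 g·m⁻²·a⁻¹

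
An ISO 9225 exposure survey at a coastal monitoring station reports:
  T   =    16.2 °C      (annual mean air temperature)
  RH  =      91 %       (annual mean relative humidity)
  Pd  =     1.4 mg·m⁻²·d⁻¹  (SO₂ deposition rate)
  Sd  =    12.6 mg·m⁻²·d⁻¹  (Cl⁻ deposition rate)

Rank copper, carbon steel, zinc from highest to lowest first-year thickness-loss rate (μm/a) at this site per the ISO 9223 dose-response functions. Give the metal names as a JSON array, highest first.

copper: T>10 °C ⇒ hinge -0.080·(16.2−10) = -0.4960
  SO₂ term: 0.0053·1.4^0.26·exp(0.059·91-0.4960) = 0.7561
  Sd branch = 0.01025·Sd^0.27·e^(0.036·RH+0.049·T) = 1.189 μm/a
  sum: 0.7561 + 1.189 → r_corr = 1.945 μm/a
carbon steel: temperature factor f = -0.054·(6.2) = -0.3348
  Pd branch = 1.77·Pd^0.52·e^(0.02·RH+f) = 9.311 μm/a
  Sd branch = 0.102·Sd^0.62·e^(0.033·RH+0.04·T) = 18.9 μm/a
  sum: 9.311 + 18.9 → r_corr = 28.21 μm/a
zinc: temperature factor f = -0.071·(6.2) = -0.4402
  Pd branch = 0.0129·Pd^0.44·e^(0.046·RH+f) = 0.6334 μm/a
  Cl⁻ term: 0.0175·12.6^0.57·exp(0.008·91+0.085·16.2) = 0.6088
  sum: 0.6334 + 0.6088 → r_corr = 1.242 μm/a
Ordering by μm/a: carbon steel (28.2) > copper (1.95) > zinc (1.24)

["carbon steel", "copper", "zinc"]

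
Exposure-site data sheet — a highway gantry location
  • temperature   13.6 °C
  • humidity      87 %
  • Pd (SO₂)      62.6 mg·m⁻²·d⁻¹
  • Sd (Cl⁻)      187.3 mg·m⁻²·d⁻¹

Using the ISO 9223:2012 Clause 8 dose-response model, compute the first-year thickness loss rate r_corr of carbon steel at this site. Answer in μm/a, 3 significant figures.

carbon steel: T>10 °C ⇒ hinge -0.054·(13.6−10) = -0.1944
  SO₂ term: 1.77·62.6^0.52·exp(0.02·87-0.1944) = 71.36
  Sd branch = 0.102·Sd^0.62·e^(0.033·RH+0.04·T) = 79.56 μm/a
  r_corr = 71.36 + 79.56 = 150.9 μm/a

r_corr = 151 μm/a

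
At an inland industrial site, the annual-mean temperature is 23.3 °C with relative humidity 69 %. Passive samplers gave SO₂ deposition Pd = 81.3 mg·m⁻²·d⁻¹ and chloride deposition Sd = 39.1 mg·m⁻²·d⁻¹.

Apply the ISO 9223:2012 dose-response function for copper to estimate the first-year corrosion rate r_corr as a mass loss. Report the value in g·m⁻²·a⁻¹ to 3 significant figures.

copper: temperature factor f = -0.080·(13.3) = -1.0640
  sulphur-dioxide contribution → 0.3364 μm/a
  chloride contribution → 1.036 μm/a
  total first-year rate 1.372 μm/a
Convert to mass loss: 1.372 μm/a × 8.96 g/cm³ = 12.29 g·m⁻²·a⁻¹

r_corr = 12.3 g·m⁻²·a⁻¹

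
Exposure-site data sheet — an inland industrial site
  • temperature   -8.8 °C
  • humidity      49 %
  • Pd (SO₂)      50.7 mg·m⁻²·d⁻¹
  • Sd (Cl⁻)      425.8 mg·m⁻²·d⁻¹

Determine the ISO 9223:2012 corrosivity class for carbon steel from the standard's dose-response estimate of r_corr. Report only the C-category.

C2

carbon steel: temperature factor f = +0.150·(-18.8) = -2.8200
  sulphur-dioxide contribution → 2.165 μm/a
  chloride contribution → 15.42 μm/a
  ⇒ r_corr(carbon steel) = 17.59 μm/a
Category bounds: 1.3…25 μm/a bracket r_corr ⇒ C2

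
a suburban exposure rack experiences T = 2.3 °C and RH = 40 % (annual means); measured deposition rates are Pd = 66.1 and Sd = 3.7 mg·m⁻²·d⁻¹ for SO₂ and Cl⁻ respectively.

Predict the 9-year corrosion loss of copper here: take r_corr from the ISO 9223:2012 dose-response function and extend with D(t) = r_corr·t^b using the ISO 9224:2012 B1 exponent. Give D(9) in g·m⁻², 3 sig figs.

copper: temperature factor f = +0.126·(-7.7) = -0.9702
  SO₂ term: 0.0053·66.1^0.26·exp(0.059·40-0.9702) = 0.06326
  Sd branch = 0.01025·Sd^0.27·e^(0.036·RH+0.049·T) = 0.06894 μm/a
  r_corr = 0.06326 + 0.06894 = 0.1322 μm/a
Long-term exponent b (ISO 9224 Table 2, B1) = 0.667
  D(9) = 0.1322 × 9^0.667 = 0.1322 × 4.33 = 0.5724 μm
  Mass loss = 0.5724 μm × 8.96 g/cm³ = 5.129 g·m⁻²

D(9) = 5.13 g·m⁻²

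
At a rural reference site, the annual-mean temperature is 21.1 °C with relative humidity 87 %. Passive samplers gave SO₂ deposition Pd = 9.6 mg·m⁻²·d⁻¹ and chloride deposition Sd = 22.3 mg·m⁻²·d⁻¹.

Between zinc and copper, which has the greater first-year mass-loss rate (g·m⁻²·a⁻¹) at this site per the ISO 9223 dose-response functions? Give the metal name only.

copper

zinc: temperature factor f = -0.071·(11.1) = -0.7881
  SO₂ term: 0.0129·9.6^0.44·exp(0.046·87-0.7881) = 0.8681
  Sd branch = 0.0175·Sd^0.57·e^(0.008·RH+0.085·T) = 1.238 μm/a
  sum: 0.8681 + 1.238 → r_corr = 2.106 μm/a
  mass loss = 2.106 μm/a × 7.14 g/cm³ = 15.04 g·m⁻²·a⁻¹
copper: temperature factor f = -0.080·(11.1) = -0.8880
  SO₂ term: 0.0053·9.6^0.26·exp(0.059·87-0.8880) = 0.6657
  Sd branch = 0.01025·Sd^0.27·e^(0.036·RH+0.049·T) = 1.528 μm/a
  sum: 0.6657 + 1.528 → r_corr = 2.193 μm/a
  mass loss = 2.193 μm/a × 8.96 g/cm³ = 19.65 g·m⁻²·a⁻¹
Ordering by g·m⁻²·a⁻¹: copper (19.7) > zinc (15)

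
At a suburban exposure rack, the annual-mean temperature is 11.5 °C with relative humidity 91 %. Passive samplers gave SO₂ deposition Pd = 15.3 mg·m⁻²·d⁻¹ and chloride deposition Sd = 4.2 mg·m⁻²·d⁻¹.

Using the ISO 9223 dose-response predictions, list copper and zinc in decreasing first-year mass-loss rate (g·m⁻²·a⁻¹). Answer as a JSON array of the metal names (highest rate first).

["copper", "zinc"]

copper: T>10 °C ⇒ hinge -0.080·(11.5−10) = -0.1200
  SO₂ term: 0.0053·15.3^0.26·exp(0.059·91-0.1200) = 2.051
  Cl⁻ term: 0.01025·4.2^0.27·exp(0.036·91+0.049·11.5) = 0.7022
  r_corr = 2.051 + 0.7022 = 2.753 μm/a
  mass loss = 2.753 μm/a × 8.96 g/cm³ = 24.67 g·m⁻²·a⁻¹
zinc: T>10 °C ⇒ hinge -0.071·(11.5−10) = -0.1065
  SO₂ term: 0.0129·15.3^0.44·exp(0.046·91-0.1065) = 2.533
  Sd branch = 0.0175·Sd^0.57·e^(0.008·RH+0.085·T) = 0.2183 μm/a
  r_corr = 2.533 + 0.2183 = 2.751 μm/a
  mass loss = 2.751 μm/a × 7.14 g/cm³ = 19.64 g·m⁻²·a⁻¹
Ordering by g·m⁻²·a⁻¹: copper (24.7) > zinc (19.6)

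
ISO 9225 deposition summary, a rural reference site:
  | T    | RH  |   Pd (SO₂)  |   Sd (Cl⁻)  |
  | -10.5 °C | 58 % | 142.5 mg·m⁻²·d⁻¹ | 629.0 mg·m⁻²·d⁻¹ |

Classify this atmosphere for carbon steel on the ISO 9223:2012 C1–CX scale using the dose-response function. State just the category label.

C3

carbon steel: temperature factor f = +0.150·(-20.5) = -3.0750
  sulphur-dioxide contribution → 3.438 μm/a
  chloride contribution → 24.69 μm/a
  total first-year rate 28.13 μm/a
ISO 9223 Table 2 (carbon steel): 25 < 28.1 ≤ 50 μm/a ⇒ C3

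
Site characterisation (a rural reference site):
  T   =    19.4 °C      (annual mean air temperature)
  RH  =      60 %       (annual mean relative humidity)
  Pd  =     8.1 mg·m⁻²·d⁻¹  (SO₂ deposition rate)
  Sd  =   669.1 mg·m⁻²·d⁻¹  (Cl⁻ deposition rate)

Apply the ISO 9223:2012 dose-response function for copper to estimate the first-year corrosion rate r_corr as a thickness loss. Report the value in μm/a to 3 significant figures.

r_corr = 1.48 μm/a

copper: f(T) = -0.080·(T−10) [T>10 °C] = -0.7520
  sulphur-dioxide contribution → 0.1484 μm/a
  chloride contribution → 1.332 μm/a
  total first-year rate 1.48 μm/a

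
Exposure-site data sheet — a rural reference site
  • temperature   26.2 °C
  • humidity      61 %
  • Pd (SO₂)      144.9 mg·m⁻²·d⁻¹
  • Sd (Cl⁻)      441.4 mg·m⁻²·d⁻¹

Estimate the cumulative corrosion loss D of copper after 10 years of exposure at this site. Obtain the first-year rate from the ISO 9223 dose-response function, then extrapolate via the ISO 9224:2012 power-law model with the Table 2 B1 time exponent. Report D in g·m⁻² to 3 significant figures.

copper: temperature factor f = -0.080·(16.2) = -1.2960
  sulphur-dioxide contribution → 0.1933 μm/a
  chloride contribution → 1.722 μm/a
  ⇒ r_corr(copper) = 1.916 μm/a
Power-law: D(10) = r_corr · 10^0.667
  D(10) = 1.916 × 10^0.667 = 1.916 × 4.645 = 8.898 μm
  Mass loss = 8.898 μm × 8.96 g/cm³ = 79.73 g·m⁻²

D(10) = 79.7 g·m⁻²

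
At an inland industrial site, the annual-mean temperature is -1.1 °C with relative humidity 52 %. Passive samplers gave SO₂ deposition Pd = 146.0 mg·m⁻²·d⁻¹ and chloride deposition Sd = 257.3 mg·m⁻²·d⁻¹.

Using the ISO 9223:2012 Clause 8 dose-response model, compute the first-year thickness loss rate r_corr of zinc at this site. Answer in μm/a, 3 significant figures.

r_corr = 1.40 μm/a

zinc: f(T) = +0.038·(T−10) [T≤10 °C] = -0.4218
  Pd branch = 0.0129·Pd^0.44·e^(0.046·RH+f) = 0.829 μm/a
  Sd branch = 0.0175·Sd^0.57·e^(0.008·RH+0.085·T) = 0.5715 μm/a
  sum: 0.829 + 0.5715 → r_corr = 1.401 μm/a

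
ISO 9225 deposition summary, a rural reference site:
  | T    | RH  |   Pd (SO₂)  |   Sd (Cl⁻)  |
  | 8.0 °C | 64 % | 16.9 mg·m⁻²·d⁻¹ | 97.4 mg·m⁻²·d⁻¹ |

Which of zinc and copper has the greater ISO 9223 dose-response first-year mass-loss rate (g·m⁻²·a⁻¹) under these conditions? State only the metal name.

zinc: f(T) = +0.038·(T−10) [T≤10 °C] = -0.0760
  Pd branch = 0.0129·Pd^0.44·e^(0.046·RH+f) = 0.7878 μm/a
  Cl⁻ term: 0.0175·97.4^0.57·exp(0.008·64+0.085·8.0) = 0.7838
  sum: 0.7878 + 0.7838 → r_corr = 1.572 μm/a
  mass loss = 1.572 μm/a × 7.14 g/cm³ = 11.22 g·m⁻²·a⁻¹
copper: T≤10 °C ⇒ hinge +0.126·(8.0−10) = -0.2520
  Pd branch = 0.0053·Pd^0.26·e^(0.059·RH+f) = 0.375 μm/a
  Sd branch = 0.01025·Sd^0.27·e^(0.036·RH+0.049·T) = 0.523 μm/a
  r_corr = 0.375 + 0.523 = 0.8979 μm/a
  mass loss = 0.8979 μm/a × 8.96 g/cm³ = 8.046 g·m⁻²·a⁻¹
Ordering by g·m⁻²·a⁻¹: zinc (11.2) > copper (8.05)

zinc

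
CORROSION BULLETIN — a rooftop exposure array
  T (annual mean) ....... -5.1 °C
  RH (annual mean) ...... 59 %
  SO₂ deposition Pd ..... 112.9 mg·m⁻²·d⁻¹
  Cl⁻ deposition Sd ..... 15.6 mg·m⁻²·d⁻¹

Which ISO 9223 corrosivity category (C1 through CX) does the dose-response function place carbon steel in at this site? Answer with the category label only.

carbon steel: f(T) = +0.150·(T−10) [T≤10 °C] = -2.2650
  sulphur-dioxide contribution → 6.985 μm/a
  chloride contribution → 3.201 μm/a
  ⇒ r_corr(carbon steel) = 10.19 μm/a
Category bounds: 1.3…25 μm/a bracket r_corr ⇒ C2

C2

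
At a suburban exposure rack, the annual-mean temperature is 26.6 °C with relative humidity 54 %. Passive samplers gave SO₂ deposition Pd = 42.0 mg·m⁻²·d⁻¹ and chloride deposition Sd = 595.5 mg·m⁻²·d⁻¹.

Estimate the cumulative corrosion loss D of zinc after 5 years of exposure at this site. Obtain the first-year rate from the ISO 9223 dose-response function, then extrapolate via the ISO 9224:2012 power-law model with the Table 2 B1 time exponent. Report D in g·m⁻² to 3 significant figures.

D(5) = 267 g·m⁻²

zinc: T>10 °C ⇒ hinge -0.071·(26.6−10) = -1.1786
  Pd branch = 0.0129·Pd^0.44·e^(0.046·RH+f) = 0.2465 μm/a
  Cl⁻ term: 0.0175·595.5^0.57·exp(0.008·54+0.085·26.6) = 9.869
  r_corr = 0.2465 + 9.869 = 10.12 μm/a
Power-law: D(5) = r_corr · 5^0.813
  D(5) = 10.12 × 5^0.813 = 10.12 × 3.701 = 37.43 μm
  Mass loss = 37.43 μm × 7.14 g/cm³ = 267.3 g·m⁻²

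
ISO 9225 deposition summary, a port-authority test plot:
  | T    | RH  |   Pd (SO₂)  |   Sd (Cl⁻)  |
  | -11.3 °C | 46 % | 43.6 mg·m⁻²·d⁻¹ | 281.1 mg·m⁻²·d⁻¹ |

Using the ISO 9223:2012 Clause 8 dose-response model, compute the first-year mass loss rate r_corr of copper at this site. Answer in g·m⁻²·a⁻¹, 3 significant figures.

copper: temperature factor f = +0.126·(-21.3) = -2.6838
  Pd branch = 0.0053·Pd^0.26·e^(0.059·RH+f) = 0.01458 μm/a
  Cl⁻ term: 0.01025·281.1^0.27·exp(0.036·46+0.049·-11.3) = 0.1415
  sum: 0.01458 + 0.1415 → r_corr = 0.156 μm/a
Convert to mass loss: 0.156 μm/a × 8.96 g/cm³ = 1.398 g·m⁻²·a⁻¹

r_corr = 1.40 g·m⁻²·a⁻¹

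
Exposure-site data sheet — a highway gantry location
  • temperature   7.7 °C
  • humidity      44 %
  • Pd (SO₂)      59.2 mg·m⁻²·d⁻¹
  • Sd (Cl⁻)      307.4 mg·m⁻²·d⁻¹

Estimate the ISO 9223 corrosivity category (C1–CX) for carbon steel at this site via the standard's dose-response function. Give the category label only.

carbon steel: f(T) = +0.150·(T−10) [T≤10 °C] = -0.3450
  Pd branch = 1.77·Pd^0.52·e^(0.02·RH+f) = 25.23 μm/a
  Sd branch = 0.102·Sd^0.62·e^(0.033·RH+0.04·T) = 20.67 μm/a
  sum: 25.23 + 20.67 → r_corr = 45.9 μm/a
ISO 9223 Table 2 (carbon steel): 25 < 45.9 ≤ 50 μm/a ⇒ C3

C3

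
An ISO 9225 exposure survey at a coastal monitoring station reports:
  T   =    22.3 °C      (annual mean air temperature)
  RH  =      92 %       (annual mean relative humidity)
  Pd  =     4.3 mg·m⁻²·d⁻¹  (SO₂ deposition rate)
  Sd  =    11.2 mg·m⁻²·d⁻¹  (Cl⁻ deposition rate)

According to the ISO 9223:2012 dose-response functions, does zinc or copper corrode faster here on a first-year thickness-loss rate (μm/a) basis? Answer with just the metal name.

copper

zinc: f(T) = -0.071·(T−10) [T>10 °C] = -0.8733
  Pd branch = 0.0129·Pd^0.44·e^(0.046·RH+f) = 0.7047 μm/a
  Cl⁻ term: 0.0175·11.2^0.57·exp(0.008·92+0.085·22.3) = 0.9637
  sum: 0.7047 + 0.9637 → r_corr = 1.668 μm/a
copper: temperature factor f = -0.080·(12.3) = -0.9840
  SO₂ term: 0.0053·4.3^0.26·exp(0.059·92-0.9840) = 0.6591
  Cl⁻ term: 0.01025·11.2^0.27·exp(0.036·92+0.049·22.3) = 1.61
  sum: 0.6591 + 1.61 → r_corr = 2.27 μm/a
Ordering by μm/a: copper (2.27) > zinc (1.67)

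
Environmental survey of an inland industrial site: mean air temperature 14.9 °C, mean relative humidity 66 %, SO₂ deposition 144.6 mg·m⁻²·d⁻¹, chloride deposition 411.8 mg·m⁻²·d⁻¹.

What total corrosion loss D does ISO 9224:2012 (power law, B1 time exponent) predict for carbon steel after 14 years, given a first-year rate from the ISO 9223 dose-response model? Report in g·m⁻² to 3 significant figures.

carbon steel: temperature factor f = -0.054·(4.9) = -0.2646
  sulphur-dioxide contribution → 67.55 μm/a
  chloride contribution → 68.3 μm/a
  ⇒ r_corr(carbon steel) = 135.9 μm/a
Long-term exponent b (ISO 9224 Table 2, B1) = 0.523
  D(14) = 135.9 × 14^0.523 = 135.9 × 3.976 = 540.1 μm
  Mass loss = 540.1 μm × 7.85 g/cm³ = 4240 g·m⁻²

D(14) = 4.24e+03 g·m⁻²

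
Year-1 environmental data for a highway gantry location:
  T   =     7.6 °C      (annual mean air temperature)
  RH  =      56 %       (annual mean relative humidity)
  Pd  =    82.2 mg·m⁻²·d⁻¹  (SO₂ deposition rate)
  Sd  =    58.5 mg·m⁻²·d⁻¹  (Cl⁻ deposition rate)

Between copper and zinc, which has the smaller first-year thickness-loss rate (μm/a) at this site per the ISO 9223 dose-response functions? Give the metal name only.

copper: f(T) = +0.126·(T−10) [T≤10 °C] = -0.3024
  SO₂ term: 0.0053·82.2^0.26·exp(0.059·56-0.3024) = 0.3355
  Cl⁻ term: 0.01025·58.5^0.27·exp(0.036·56+0.049·7.6) = 0.3351
  sum: 0.3355 + 0.3351 → r_corr = 0.6706 μm/a
zinc: T≤10 °C ⇒ hinge +0.038·(7.6−10) = -0.0912
  SO₂ term: 0.0129·82.2^0.44·exp(0.046·56-0.0912) = 1.077
  Cl⁻ term: 0.0175·58.5^0.57·exp(0.008·56+0.085·7.6) = 0.5314
  sum: 1.077 + 0.5314 → r_corr = 1.609 μm/a
Ordering by μm/a: zinc (1.61) > copper (0.671)

copper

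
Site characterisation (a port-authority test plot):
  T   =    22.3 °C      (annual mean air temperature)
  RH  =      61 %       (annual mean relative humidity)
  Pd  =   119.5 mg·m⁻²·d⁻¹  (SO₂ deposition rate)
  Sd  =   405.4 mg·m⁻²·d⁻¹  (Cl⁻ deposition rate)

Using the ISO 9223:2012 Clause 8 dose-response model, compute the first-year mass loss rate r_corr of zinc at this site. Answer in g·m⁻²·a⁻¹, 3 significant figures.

zinc: temperature factor f = -0.071·(12.3) = -0.8733
  sulphur-dioxide contribution → 0.7311 μm/a
  chloride contribution → 5.817 μm/a
  ⇒ r_corr(zinc) = 6.548 μm/a
Convert to mass loss: 6.548 μm/a × 7.14 g/cm³ = 46.75 g·m⁻²·a⁻¹

r_corr = 46.8 g·m⁻²·a⁻¹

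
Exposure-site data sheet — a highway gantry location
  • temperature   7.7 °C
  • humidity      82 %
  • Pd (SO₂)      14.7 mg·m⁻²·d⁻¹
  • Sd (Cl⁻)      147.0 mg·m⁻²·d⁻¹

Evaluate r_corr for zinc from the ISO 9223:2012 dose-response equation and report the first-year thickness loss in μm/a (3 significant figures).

r_corr = 2.79 μm/a

zinc: f(T) = +0.038·(T−10) [T≤10 °C] = -0.0874
  sulphur-dioxide contribution → 1.677 μm/a
  chloride contribution → 1.116 μm/a
  ⇒ r_corr(zinc) = 2.792 μm/a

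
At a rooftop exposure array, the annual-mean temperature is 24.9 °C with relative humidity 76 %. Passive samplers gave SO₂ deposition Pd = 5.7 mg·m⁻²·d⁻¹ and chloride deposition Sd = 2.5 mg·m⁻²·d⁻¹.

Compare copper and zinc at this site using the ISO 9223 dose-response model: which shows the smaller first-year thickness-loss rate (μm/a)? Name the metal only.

copper: f(T) = -0.080·(T−10) [T>10 °C] = -1.1920
  sulphur-dioxide contribution → 0.2241 μm/a
  chloride contribution → 0.6859 μm/a
  total first-year rate 0.9101 μm/a
zinc: temperature factor f = -0.071·(14.9) = -1.0579
  sulphur-dioxide contribution → 0.3177 μm/a
  chloride contribution → 0.4499 μm/a
  total first-year rate 0.7676 μm/a
Ordering by μm/a: copper (0.91) > zinc (0.768)

zinc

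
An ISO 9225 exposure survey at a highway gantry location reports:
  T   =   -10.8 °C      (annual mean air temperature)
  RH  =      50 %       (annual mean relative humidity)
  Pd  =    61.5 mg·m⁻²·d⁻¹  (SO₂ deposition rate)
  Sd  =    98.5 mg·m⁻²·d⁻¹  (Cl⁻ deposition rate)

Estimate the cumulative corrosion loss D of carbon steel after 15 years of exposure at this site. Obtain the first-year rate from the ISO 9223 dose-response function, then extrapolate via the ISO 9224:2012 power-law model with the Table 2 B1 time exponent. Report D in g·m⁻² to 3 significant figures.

D(15) = 251 g·m⁻²

carbon steel: temperature factor f = +0.150·(-20.8) = -3.1200
  Pd branch = 1.77·Pd^0.52·e^(0.02·RH+f) = 1.809 μm/a
  Cl⁻ term: 0.102·98.5^0.62·exp(0.033·50+0.04·-10.8) = 5.936
  sum: 1.809 + 5.936 → r_corr = 7.745 μm/a
ISO 9224: D(t) = r_corr · t^b with b = 0.523 (carbon steel, B1)
  D(15) = 7.745 × 15^0.523 = 7.745 × 4.122 = 31.93 μm
  Mass loss = 31.93 μm × 7.85 g/cm³ = 250.6 g·m⁻²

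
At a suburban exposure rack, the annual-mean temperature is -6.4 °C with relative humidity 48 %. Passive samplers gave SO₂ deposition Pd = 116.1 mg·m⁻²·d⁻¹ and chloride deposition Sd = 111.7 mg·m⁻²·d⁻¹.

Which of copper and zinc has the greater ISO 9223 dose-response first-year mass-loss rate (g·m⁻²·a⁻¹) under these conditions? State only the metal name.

copper: T≤10 °C ⇒ hinge +0.126·(-6.4−10) = -2.0664
  sulphur-dioxide contribution → 0.03923 μm/a
  chloride contribution → 0.1506 μm/a
  ⇒ r_corr(copper) = 0.1899 μm/a
  mass loss = 0.1899 μm/a × 8.96 g/cm³ = 1.701 g·m⁻²·a⁻¹
zinc: temperature factor f = +0.038·(-16.4) = -0.6232
  sulphur-dioxide contribution → 0.5098 μm/a
  chloride contribution → 0.2193 μm/a
  total first-year rate 0.729 μm/a
  mass loss = 0.729 μm/a × 7.14 g/cm³ = 5.205 g·m⁻²·a⁻¹
Ordering by g·m⁻²·a⁻¹: zinc (5.21) > copper (1.7)

zinc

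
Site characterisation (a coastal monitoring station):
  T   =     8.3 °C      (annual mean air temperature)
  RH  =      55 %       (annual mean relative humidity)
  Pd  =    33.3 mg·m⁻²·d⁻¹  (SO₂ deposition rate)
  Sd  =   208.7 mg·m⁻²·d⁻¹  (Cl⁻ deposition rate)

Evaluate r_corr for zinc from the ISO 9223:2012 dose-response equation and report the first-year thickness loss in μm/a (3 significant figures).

zinc: temperature factor f = +0.038·(-1.7) = -0.0646
  SO₂ term: 0.0129·33.3^0.44·exp(0.046·55-0.0646) = 0.7099
  Sd branch = 0.0175·Sd^0.57·e^(0.008·RH+0.085·T) = 1.155 μm/a
  sum: 0.7099 + 1.155 → r_corr = 1.865 μm/a

r_corr = 1.87 μm/a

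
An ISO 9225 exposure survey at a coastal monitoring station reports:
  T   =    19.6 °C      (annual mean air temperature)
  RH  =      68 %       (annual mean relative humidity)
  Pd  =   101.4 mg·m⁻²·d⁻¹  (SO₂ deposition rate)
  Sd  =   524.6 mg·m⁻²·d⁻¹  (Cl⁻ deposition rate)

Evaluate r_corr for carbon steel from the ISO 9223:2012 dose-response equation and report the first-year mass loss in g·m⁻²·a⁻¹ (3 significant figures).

carbon steel: temperature factor f = -0.054·(9.6) = -0.5184
  SO₂ term: 1.77·101.4^0.52·exp(0.02·68-0.5184) = 45.35
  Sd branch = 0.102·Sd^0.62·e^(0.033·RH+0.04·T) = 102.3 μm/a
  sum: 45.35 + 102.3 → r_corr = 147.7 μm/a
Convert to mass loss: 147.7 μm/a × 7.85 g/cm³ = 1159 g·m⁻²·a⁻¹

r_corr = 1.16e+03 g·m⁻²·a⁻¹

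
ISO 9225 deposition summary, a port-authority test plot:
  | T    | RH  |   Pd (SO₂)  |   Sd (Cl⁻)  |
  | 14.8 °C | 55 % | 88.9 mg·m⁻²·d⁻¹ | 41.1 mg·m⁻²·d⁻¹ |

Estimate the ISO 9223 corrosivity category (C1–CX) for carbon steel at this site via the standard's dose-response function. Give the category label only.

carbon steel: temperature factor f = -0.054·(4.8) = -0.2592
  Pd branch = 1.77·Pd^0.52·e^(0.02·RH+f) = 42.32 μm/a
  Sd branch = 0.102·Sd^0.62·e^(0.033·RH+0.04·T) = 11.34 μm/a
  r_corr = 42.32 + 11.34 = 53.66 μm/a
53.7 μm/a falls in (50, 80] for carbon steel → category C4

C4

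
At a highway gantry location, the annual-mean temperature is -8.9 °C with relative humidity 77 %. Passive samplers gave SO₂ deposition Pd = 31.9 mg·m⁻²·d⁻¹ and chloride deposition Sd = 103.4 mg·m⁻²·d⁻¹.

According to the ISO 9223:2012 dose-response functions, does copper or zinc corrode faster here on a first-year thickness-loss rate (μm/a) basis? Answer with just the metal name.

copper: temperature factor f = +0.126·(-18.9) = -2.3814
  Pd branch = 0.0053·Pd^0.26·e^(0.059·RH+f) = 0.1132 μm/a
  Sd branch = 0.01025·Sd^0.27·e^(0.036·RH+0.049·T) = 0.3708 μm/a
  sum: 0.1132 + 0.3708 → r_corr = 0.484 μm/a
zinc: temperature factor f = +0.038·(-18.9) = -0.7182
  SO₂ term: 0.0129·31.9^0.44·exp(0.046·77-0.7182) = 0.9968
  Sd branch = 0.0175·Sd^0.57·e^(0.008·RH+0.085·T) = 0.2139 μm/a
  r_corr = 0.9968 + 0.2139 = 1.211 μm/a
Ordering by μm/a: zinc (1.21) > copper (0.484)

zinc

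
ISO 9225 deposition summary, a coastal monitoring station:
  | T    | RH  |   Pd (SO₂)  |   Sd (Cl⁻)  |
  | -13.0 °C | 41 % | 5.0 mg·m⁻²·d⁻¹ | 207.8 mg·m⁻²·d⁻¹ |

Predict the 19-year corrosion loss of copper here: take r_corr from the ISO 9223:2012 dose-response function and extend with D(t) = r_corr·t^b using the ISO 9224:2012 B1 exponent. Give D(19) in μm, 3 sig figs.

D(19) = 0.750 μm

copper: f(T) = +0.126·(T−10) [T≤10 °C] = -2.8980
  sulphur-dioxide contribution → 0.004989 μm/a
  chloride contribution → 0.1002 μm/a
  ⇒ r_corr(copper) = 0.1052 μm/a
ISO 9224: D(t) = r_corr · t^b with b = 0.667 (copper, B1)
  D(19) = 0.1052 × 19^0.667 = 0.1052 × 7.127 = 0.7497 μm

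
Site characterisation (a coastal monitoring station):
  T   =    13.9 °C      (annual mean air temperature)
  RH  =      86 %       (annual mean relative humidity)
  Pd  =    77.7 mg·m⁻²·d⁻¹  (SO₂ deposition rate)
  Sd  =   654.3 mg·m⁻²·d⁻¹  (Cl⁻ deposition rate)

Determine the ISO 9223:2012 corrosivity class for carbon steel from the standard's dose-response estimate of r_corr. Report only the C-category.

CX

carbon steel: f(T) = -0.054·(T−10) [T>10 °C] = -0.2106
  Pd branch = 1.77·Pd^0.52·e^(0.02·RH+f) = 77 μm/a
  Sd branch = 0.102·Sd^0.62·e^(0.033·RH+0.04·T) = 169.2 μm/a
  sum: 77 + 169.2 → r_corr = 246.2 μm/a
246 μm/a falls in (200, 700] for carbon steel → category CX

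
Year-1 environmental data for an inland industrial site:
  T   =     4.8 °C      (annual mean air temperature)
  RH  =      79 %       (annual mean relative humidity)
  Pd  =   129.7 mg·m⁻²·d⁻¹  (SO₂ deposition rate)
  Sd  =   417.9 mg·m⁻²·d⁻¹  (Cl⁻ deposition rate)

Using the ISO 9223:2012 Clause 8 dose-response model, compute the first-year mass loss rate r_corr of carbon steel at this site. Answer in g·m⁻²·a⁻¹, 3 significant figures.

carbon steel: f(T) = +0.150·(T−10) [T≤10 °C] = -0.7800
  sulphur-dioxide contribution → 49.45 μm/a
  chloride contribution → 70.67 μm/a
  ⇒ r_corr(carbon steel) = 120.1 μm/a
Convert to mass loss: 120.1 μm/a × 7.85 g/cm³ = 942.9 g·m⁻²·a⁻¹

r_corr = 943 g·m⁻²·a⁻¹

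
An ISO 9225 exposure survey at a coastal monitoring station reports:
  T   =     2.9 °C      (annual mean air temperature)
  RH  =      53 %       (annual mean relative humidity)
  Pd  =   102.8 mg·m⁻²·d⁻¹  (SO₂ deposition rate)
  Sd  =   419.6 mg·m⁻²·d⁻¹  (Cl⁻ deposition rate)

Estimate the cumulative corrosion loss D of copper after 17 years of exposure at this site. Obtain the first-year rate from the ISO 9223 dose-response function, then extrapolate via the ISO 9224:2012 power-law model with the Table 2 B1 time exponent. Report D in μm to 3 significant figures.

copper: temperature factor f = +0.126·(-7.1) = -0.8946
  Pd branch = 0.0053·Pd^0.26·e^(0.059·RH+f) = 0.1648 μm/a
  Sd branch = 0.01025·Sd^0.27·e^(0.036·RH+0.049·T) = 0.4067 μm/a
  r_corr = 0.1648 + 0.4067 = 0.5714 μm/a
Power-law: D(17) = r_corr · 17^0.667
  D(17) = 0.5714 × 17^0.667 = 0.5714 × 6.618 = 3.782 μm

D(17) = 3.78 μm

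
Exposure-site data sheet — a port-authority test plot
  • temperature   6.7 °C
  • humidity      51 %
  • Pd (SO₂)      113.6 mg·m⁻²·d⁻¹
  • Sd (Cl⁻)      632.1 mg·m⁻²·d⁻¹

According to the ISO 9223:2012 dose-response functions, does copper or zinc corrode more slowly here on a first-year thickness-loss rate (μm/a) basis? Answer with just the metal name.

copper: T≤10 °C ⇒ hinge +0.126·(6.7−10) = -0.4158
  sulphur-dioxide contribution → 0.2426 μm/a
  chloride contribution → 0.5092 μm/a
  total first-year rate 0.7518 μm/a
zinc: f(T) = +0.038·(T−10) [T≤10 °C] = -0.1254
  sulphur-dioxide contribution → 0.9536 μm/a
  chloride contribution → 1.837 μm/a
  total first-year rate 2.79 μm/a
Ordering by μm/a: zinc (2.79) > copper (0.752)

copper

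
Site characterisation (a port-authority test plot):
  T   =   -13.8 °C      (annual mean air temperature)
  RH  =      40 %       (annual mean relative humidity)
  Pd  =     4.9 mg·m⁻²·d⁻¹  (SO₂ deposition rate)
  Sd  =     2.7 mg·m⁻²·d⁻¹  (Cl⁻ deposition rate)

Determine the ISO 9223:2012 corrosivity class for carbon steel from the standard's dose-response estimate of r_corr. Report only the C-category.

carbon steel: f(T) = +0.150·(T−10) [T≤10 °C] = -3.5700
  SO₂ term: 1.77·4.9^0.52·exp(0.02·40-3.5700) = 0.2534
  Sd branch = 0.102·Sd^0.62·e^(0.033·RH+0.04·T) = 0.407 μm/a
  sum: 0.2534 + 0.407 → r_corr = 0.6604 μm/a
ISO 9223 Table 2 (carbon steel): 0 < 0.66 ≤ 1.3 μm/a ⇒ C1

C1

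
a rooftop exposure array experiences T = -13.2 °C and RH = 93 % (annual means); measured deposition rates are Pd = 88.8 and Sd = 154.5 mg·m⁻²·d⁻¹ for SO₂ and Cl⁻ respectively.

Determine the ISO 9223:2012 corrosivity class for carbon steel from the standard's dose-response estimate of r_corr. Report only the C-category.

C3

carbon steel: temperature factor f = +0.150·(-23.2) = -3.4800
  SO₂ term: 1.77·88.8^0.52·exp(0.02·93-3.4800) = 3.611
  Sd branch = 0.102·Sd^0.62·e^(0.033·RH+0.04·T) = 29.46 μm/a
  sum: 3.611 + 29.46 → r_corr = 33.07 μm/a
ISO 9223 Table 2 (carbon steel): 25 < 33.1 ≤ 50 μm/a ⇒ C3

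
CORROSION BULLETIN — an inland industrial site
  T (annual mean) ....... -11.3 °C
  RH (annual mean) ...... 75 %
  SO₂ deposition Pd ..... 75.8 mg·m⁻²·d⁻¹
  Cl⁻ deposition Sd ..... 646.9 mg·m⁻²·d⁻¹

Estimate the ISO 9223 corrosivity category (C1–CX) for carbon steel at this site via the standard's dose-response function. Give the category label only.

carbon steel: temperature factor f = +0.150·(-21.3) = -3.1950
  Pd branch = 1.77·Pd^0.52·e^(0.02·RH+f) = 3.085 μm/a
  Cl⁻ term: 0.102·646.9^0.62·exp(0.033·75+0.04·-11.3) = 42.65
  r_corr = 3.085 + 42.65 = 45.73 μm/a
ISO 9223 Table 2 (carbon steel): 25 < 45.7 ≤ 50 μm/a ⇒ C3

C3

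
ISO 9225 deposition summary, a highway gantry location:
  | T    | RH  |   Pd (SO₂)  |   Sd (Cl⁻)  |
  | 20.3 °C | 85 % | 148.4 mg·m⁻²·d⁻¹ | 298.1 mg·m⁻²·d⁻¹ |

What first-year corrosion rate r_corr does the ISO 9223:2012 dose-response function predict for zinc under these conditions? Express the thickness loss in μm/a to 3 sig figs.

r_corr = 7.79 μm/a

zinc: f(T) = -0.071·(T−10) [T>10 °C] = -0.7313
  SO₂ term: 0.0129·148.4^0.44·exp(0.046·85-0.7313) = 2.796
  Sd branch = 0.0175·Sd^0.57·e^(0.008·RH+0.085·T) = 4.99 μm/a
  r_corr = 2.796 + 4.99 = 7.786 μm/a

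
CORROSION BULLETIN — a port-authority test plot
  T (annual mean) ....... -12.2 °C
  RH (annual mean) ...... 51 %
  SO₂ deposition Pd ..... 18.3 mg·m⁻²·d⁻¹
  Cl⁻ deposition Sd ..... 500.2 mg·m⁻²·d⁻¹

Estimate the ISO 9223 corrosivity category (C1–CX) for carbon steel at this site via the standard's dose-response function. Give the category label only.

C2

carbon steel: f(T) = +0.150·(T−10) [T≤10 °C] = -3.3300
  sulphur-dioxide contribution → 0.7966 μm/a
  chloride contribution → 15.89 μm/a
  total first-year rate 16.68 μm/a
Category bounds: 1.3…25 μm/a bracket r_corr ⇒ C2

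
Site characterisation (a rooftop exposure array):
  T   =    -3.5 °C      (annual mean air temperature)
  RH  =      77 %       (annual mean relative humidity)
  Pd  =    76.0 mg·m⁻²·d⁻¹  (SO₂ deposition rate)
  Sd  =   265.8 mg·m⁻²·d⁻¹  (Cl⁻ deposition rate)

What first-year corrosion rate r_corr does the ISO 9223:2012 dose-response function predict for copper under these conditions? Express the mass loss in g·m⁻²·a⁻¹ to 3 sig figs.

copper: T≤10 °C ⇒ hinge +0.126·(-3.5−10) = -1.7010
  SO₂ term: 0.0053·76.0^0.26·exp(0.059·77-1.7010) = 0.2803
  Sd branch = 0.01025·Sd^0.27·e^(0.036·RH+0.049·T) = 0.6234 μm/a
  sum: 0.2803 + 0.6234 → r_corr = 0.9036 μm/a
Convert to mass loss: 0.9036 μm/a × 8.96 g/cm³ = 8.096 g·m⁻²·a⁻¹

r_corr = 8.10 g·m⁻²·a⁻¹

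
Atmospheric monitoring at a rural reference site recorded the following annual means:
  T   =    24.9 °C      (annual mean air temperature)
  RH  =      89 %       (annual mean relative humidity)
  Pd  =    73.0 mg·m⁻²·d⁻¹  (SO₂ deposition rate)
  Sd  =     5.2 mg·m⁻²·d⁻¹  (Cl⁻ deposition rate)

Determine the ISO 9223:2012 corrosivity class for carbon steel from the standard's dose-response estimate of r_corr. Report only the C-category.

C4

carbon steel: T>10 °C ⇒ hinge -0.054·(24.9−10) = -0.8046
  SO₂ term: 1.77·73.0^0.52·exp(0.02·89-0.8046) = 43.7
  Cl⁻ term: 0.102·5.2^0.62·exp(0.033·89+0.04·24.9) = 14.47
  sum: 43.7 + 14.47 → r_corr = 58.18 μm/a
58.2 μm/a falls in (50, 80] for carbon steel → category C4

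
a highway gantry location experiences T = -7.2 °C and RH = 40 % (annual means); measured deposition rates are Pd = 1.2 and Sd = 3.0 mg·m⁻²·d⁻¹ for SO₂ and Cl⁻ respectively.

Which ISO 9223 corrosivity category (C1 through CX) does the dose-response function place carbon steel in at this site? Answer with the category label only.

carbon steel: temperature factor f = +0.150·(-17.2) = -2.5800
  Pd branch = 1.77·Pd^0.52·e^(0.02·RH+f) = 0.3282 μm/a
  Cl⁻ term: 0.102·3.0^0.62·exp(0.033·40+0.04·-7.2) = 0.5657
  r_corr = 0.3282 + 0.5657 = 0.8939 μm/a
Category bounds: 0…1.3 μm/a bracket r_corr ⇒ C1

C1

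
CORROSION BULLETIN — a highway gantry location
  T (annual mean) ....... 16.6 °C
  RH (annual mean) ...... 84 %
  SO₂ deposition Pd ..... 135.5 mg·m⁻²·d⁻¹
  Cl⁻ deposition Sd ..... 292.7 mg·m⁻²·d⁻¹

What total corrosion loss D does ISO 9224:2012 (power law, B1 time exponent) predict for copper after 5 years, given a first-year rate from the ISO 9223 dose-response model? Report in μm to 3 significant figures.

D(5) = 11.1 μm

copper: f(T) = -0.080·(T−10) [T>10 °C] = -0.5280
  SO₂ term: 0.0053·135.5^0.26·exp(0.059·84-0.5280) = 1.591
  Cl⁻ term: 0.01025·292.7^0.27·exp(0.036·84+0.049·16.6) = 2.204
  sum: 1.591 + 2.204 → r_corr = 3.795 μm/a
Long-term exponent b (ISO 9224 Table 2, B1) = 0.667
  D(5) = 3.795 × 5^0.667 = 3.795 × 2.926 = 11.1 μm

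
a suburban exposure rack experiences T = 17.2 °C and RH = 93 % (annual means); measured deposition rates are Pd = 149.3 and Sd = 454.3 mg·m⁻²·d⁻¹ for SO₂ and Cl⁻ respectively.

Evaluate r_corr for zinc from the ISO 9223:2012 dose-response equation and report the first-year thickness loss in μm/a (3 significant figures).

zinc: T>10 °C ⇒ hinge -0.071·(17.2−10) = -0.5112
  SO₂ term: 0.0129·149.3^0.44·exp(0.046·93-0.5112) = 5.048
  Sd branch = 0.0175·Sd^0.57·e^(0.008·RH+0.085·T) = 5.197 μm/a
  sum: 5.048 + 5.197 → r_corr = 10.24 μm/a

r_corr = 10.2 μm/a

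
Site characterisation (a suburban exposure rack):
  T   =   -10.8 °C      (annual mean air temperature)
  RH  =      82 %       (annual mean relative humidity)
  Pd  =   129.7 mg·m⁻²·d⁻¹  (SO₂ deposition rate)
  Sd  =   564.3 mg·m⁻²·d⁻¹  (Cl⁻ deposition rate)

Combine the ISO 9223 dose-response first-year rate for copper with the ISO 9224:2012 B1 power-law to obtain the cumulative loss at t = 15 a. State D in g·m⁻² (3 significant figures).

copper: temperature factor f = +0.126·(-20.8) = -2.6208
  sulphur-dioxide contribution → 0.1724 μm/a
  chloride contribution → 0.6395 μm/a
  ⇒ r_corr(copper) = 0.8119 μm/a
Power-law: D(15) = r_corr · 15^0.667
  D(15) = 0.8119 × 15^0.667 = 0.8119 × 6.088 = 4.943 μm
  Mass loss = 4.943 μm × 8.96 g/cm³ = 44.29 g·m⁻²

D(15) = 44.3 g·m⁻²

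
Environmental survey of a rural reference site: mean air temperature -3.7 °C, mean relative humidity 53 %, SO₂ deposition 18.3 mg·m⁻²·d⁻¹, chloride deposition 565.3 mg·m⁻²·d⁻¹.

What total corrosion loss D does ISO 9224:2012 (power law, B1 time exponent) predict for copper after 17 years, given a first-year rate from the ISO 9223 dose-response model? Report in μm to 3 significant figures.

D(17) = 2.41 μm

copper: temperature factor f = +0.126·(-13.7) = -1.7262
  sulphur-dioxide contribution → 0.0458 μm/a
  chloride contribution → 0.319 μm/a
  total first-year rate 0.3648 μm/a
ISO 9224: D(t) = r_corr · t^b with b = 0.667 (copper, B1)
  D(17) = 0.3648 × 17^0.667 = 0.3648 × 6.618 = 2.414 μm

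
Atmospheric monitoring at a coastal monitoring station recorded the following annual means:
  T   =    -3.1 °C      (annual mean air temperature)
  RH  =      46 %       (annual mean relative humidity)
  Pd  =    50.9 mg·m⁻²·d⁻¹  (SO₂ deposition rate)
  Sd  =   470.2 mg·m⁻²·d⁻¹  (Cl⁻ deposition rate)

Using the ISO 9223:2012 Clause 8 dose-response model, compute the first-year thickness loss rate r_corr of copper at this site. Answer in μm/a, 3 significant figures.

copper: temperature factor f = +0.126·(-13.1) = -1.6506
  SO₂ term: 0.0053·50.9^0.26·exp(0.059·46-1.6506) = 0.04264
  Cl⁻ term: 0.01025·470.2^0.27·exp(0.036·46+0.049·-3.1) = 0.2429
  r_corr = 0.04264 + 0.2429 = 0.2856 μm/a

r_corr = 0.286 μm/a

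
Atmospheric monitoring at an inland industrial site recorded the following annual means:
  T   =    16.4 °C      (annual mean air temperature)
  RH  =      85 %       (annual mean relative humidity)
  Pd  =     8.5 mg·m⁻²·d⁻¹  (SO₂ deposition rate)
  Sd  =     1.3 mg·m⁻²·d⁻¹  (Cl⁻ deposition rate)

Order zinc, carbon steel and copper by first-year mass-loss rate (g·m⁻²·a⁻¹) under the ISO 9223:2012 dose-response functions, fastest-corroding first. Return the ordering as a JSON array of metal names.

zinc: f(T) = -0.071·(T−10) [T>10 °C] = -0.4544
  Pd branch = 0.0129·Pd^0.44·e^(0.046·RH+f) = 1.048 μm/a
  Cl⁻ term: 0.0175·1.3^0.57·exp(0.008·85+0.085·16.4) = 0.1617
  sum: 1.048 + 0.1617 → r_corr = 1.21 μm/a
  mass loss = 1.21 μm/a × 7.14 g/cm³ = 8.636 g·m⁻²·a⁻¹
carbon steel: temperature factor f = -0.054·(6.4) = -0.3456
  Pd branch = 1.77·Pd^0.52·e^(0.02·RH+f) = 20.87 μm/a
  Sd branch = 0.102·Sd^0.62·e^(0.033·RH+0.04·T) = 3.822 μm/a
  r_corr = 20.87 + 3.822 = 24.69 μm/a
  mass loss = 24.69 μm/a × 7.85 g/cm³ = 193.8 g·m⁻²·a⁻¹
copper: temperature factor f = -0.080·(6.4) = -0.5120
  SO₂ term: 0.0053·8.5^0.26·exp(0.059·85-0.5120) = 0.8347
  Sd branch = 0.01025·Sd^0.27·e^(0.036·RH+0.049·T) = 0.5241 μm/a
  sum: 0.8347 + 0.5241 → r_corr = 1.359 μm/a
  mass loss = 1.359 μm/a × 8.96 g/cm³ = 12.18 g·m⁻²·a⁻¹
Ordering by g·m⁻²·a⁻¹: carbon steel (194) > copper (12.2) > zinc (8.64)

["carbon steel", "copper", "zinc"]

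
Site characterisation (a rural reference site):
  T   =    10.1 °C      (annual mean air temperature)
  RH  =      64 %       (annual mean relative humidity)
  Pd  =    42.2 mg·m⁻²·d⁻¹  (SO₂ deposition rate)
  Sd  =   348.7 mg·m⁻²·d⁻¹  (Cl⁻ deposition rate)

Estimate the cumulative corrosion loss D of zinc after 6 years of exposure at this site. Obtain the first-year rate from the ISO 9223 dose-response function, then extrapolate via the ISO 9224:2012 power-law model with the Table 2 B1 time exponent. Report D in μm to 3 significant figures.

D(6) = 13.7 μm

zinc: f(T) = -0.071·(T−10) [T>10 °C] = -0.0071
  SO₂ term: 0.0129·42.2^0.44·exp(0.046·64-0.0071) = 1.262
  Cl⁻ term: 0.0175·348.7^0.57·exp(0.008·64+0.085·10.1) = 1.938
  r_corr = 1.262 + 1.938 = 3.201 μm/a
Power-law: D(6) = r_corr · 6^0.813
  D(6) = 3.201 × 6^0.813 = 3.201 × 4.292 = 13.74 μm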